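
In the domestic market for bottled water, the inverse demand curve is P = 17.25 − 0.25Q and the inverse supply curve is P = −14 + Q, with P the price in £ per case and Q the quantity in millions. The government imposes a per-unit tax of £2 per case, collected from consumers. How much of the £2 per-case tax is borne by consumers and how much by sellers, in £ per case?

Inverting to Q(P) form: Qd = 69 − 4P; Qs = P + 14.
Before the tax: set 69 − 4P = P + 14 → P* = £11, Q* = 25.
With the tax collected from consumers, demand (in seller-price terms) shifts: Qd = 69 − 4(P + 2).
Solving gives Q = 23.4 with consumers paying £11.4 and sellers receiving £9.4 (the £2 wedge).
Burden on consumers: £0.4; on sellers: £1.6. (They sum to £2.)

Consumers bear £0.4 per case; sellers bear £1.6 per case.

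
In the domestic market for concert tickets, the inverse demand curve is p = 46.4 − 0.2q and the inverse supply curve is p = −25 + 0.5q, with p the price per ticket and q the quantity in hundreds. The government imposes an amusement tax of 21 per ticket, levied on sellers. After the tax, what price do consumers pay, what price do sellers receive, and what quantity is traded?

Inverting to q(p) form: qd = 232 − 5p; qs = 2p + 50.
Before the tax: set 232 − 5p = 2p + 50 → p* = 26, q* = 102.
With the tax collected from sellers, supply shifts: qs = 2(p − 21) + 50.
New equilibrium: consumers pay 32, sellers receive 11, q = 72. (Wedge: pb − ps = 21.)
The less price-elastic side of the market bears the larger share of a per-unit tax.

Consumers pay 32; sellers receive 11; quantity = 72.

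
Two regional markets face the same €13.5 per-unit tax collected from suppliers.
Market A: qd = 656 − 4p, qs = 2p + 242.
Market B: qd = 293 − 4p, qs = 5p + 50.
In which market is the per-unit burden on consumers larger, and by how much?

Market B, by €3.

Market A: pre-tax p* = €69, q* = 380; post-tax q = 362; per-unit burden on consumers = €4.5.
Market B: pre-tax p* = €27, q* = 185; post-tax q = 155; per-unit burden on consumers = €7.5.
Difference: €4.5 vs €7.5 → market B is larger by €3.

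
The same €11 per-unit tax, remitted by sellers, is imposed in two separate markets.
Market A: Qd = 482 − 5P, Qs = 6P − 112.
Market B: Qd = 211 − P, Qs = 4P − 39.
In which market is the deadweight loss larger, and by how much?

Market A: pre-tax P* = €54, Q* = 212; post-tax Q = 182; deadweight loss = €165.
Market B: pre-tax P* = €50, Q* = 161; post-tax Q = 152.2; deadweight loss = €48.4.
Difference: €165 vs €48.4 → market A is larger by €116.6.

Market A, by €116.6.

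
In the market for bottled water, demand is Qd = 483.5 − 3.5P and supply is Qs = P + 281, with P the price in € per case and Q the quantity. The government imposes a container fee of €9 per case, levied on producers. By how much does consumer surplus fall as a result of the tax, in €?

Before the tax: set 483.5 − 3.5P = P + 281 → P* = €45, Q* = 326.
With the tax collected from producers, supply shifts: Qs = (P − 9) + 281.
New equilibrium: buyers pay €47, producers receive €38, Q = 319. (Wedge: Pb − Ps = 9.)
ΔCS is the trapezoid between Q = 319 and Q = 326 of height €2: ½ · (326 + 319) · 2 = €645.

Consumer surplus falls by €645.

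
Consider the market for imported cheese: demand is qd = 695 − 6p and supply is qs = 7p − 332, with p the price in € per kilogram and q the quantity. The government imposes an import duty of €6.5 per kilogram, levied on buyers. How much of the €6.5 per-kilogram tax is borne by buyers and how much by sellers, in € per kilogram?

Buyers bear €3.5 per kilogram; sellers bear €3 per kilogram.

Without the tax, 695 − 6p = 7p − 332 gives 13p = 1027, so p* = €79 and q* = 221.
With the tax collected from buyers, demand (in seller-price terms) shifts: qd = 695 − 6(p + 6.5).
Solving gives q = 200 with buyers paying €82.5 and sellers receiving €76 (the €6.5 wedge).
Burden on buyers: €3.5; on sellers: €3. (They sum to €6.5.)
The less price-elastic side of the market bears the larger share of a per-unit tax.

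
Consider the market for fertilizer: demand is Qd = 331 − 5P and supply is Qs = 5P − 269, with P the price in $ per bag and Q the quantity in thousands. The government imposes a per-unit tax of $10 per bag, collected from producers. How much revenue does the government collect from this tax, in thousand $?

Before the tax: set 331 − 5P = 5P − 269 → P* = $60, Q* = 31.
With the tax collected from producers, supply shifts: Qs = 5(P − 10) − 269.
New equilibrium: consumers pay $65, producers receive $55, Q = 6. (Wedge: Pb − Ps = 10.)
Revenue = t · Q = 10 · 6 = $60.

Tax revenue = $60 thousand.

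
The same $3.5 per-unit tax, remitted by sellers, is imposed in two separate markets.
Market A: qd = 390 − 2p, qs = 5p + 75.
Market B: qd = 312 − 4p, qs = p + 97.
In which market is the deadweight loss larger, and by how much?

Market A: pre-tax p* = $45, q* = 300; post-tax q = 295; deadweight loss = $8.75.
Market B: pre-tax p* = $43, q* = 140; post-tax q = 137.2; deadweight loss = $4.9.
Difference: $8.75 vs $4.9 → market A is larger by $3.85.

Market A, by $3.85.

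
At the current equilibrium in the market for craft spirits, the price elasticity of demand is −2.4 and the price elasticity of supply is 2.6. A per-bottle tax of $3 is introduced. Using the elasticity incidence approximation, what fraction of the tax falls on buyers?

Incidence ratio: buyers' share ≈ εs / (εs + |εd|) = 2.6 / (2.6 + 2.4) = 0.52.
Supply is the more elastic side, so buyers bear the larger share.

Buyers' share ≈ 0.52.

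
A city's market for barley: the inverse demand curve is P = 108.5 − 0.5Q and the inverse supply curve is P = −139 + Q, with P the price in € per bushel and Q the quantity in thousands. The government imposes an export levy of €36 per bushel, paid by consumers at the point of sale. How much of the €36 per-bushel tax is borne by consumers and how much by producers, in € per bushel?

Consumers bear €12 per bushel; producers bear €24 per bushel.

Rewrite in direct form: Qd = 217 − 2P and Qs = P + 139.
Before the tax: set 217 − 2P = P + 139 → P* = €26, Q* = 165.
With the tax collected from consumers, demand (in seller-price terms) shifts: Qd = 217 − 2(P + 36).
New equilibrium: consumers pay €38, producers receive €2, Q = 141. (Wedge: Pb − Ps = 36.)
Burden on consumers: €12; on producers: €24. (They sum to €36.)
The less price-elastic side of the market bears the larger share of a per-unit tax.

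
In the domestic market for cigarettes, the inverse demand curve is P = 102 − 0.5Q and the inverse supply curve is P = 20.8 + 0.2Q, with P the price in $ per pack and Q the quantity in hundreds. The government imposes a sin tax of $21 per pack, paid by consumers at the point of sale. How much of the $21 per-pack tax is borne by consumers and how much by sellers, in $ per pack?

Inverting to Q(P) form: Qd = 204 − 2P; Qs = 5P − 104.
Before the tax: set 204 − 2P = 5P − 104 → P* = $44, Q* = 116.
With the tax collected from consumers, demand (in seller-price terms) shifts: Qd = 204 − 2(P + 21).
Solving gives Q = 86 with consumers paying $59 and sellers receiving $38 (the $21 wedge).
Burden on consumers: $15; on sellers: $6. (They sum to $21.)
The less price-elastic side of the market bears the larger share of a per-unit tax.

Consumers bear $15 per pack; sellers bear $6 per pack.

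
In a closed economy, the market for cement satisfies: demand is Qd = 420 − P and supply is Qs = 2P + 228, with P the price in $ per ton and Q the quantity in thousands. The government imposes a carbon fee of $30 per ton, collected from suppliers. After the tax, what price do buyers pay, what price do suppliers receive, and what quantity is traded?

Without the tax, 420 − P = 2P + 228 gives 3P = 192, so P* = $64 and Q* = 356.
With the tax collected from suppliers, supply shifts: Qs = 2(P − 30) + 228.
Solving gives Q = 336 with buyers paying $84 and suppliers receiving $54 (the $30 wedge).
The less price-elastic side of the market bears the larger share of a per-unit tax.

Buyers pay $84; suppliers receive $54; quantity = 336.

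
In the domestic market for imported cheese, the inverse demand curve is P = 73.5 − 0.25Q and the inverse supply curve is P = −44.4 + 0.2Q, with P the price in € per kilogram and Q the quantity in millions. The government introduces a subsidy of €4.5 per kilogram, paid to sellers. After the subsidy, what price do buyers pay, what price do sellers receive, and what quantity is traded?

Rewrite in direct form: Qd = 294 − 4P and Qs = 5P + 222.
Before the subsidy: set 294 − 4P = 5P + 222 → P* = €8, Q* = 262.
With a per-unit subsidy paid to sellers, each receives P + 4.5 per unit sold, so supply becomes Qs = 5(P + 4.5) + 222.
New equilibrium: buyers pay €5.5, sellers receive €10, Q = 272. (Wedge: Pb − Ps = −4.5.)

Buyers pay €5.5; sellers receive €10; quantity = 272.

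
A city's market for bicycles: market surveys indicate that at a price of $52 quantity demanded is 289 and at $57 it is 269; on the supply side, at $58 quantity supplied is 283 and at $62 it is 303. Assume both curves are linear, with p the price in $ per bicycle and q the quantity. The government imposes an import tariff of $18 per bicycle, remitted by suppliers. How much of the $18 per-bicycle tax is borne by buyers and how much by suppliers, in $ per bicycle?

Demand slope: (269 − 289)/(57 − 52) = -4, so qd = 497 − 4p.
Supply slope: (303 − 283)/(62 − 58) = 5, so qs = 5p − 7.
Before the tax: set 497 − 4p = 5p − 7 → p* = $56, q* = 273.
With the tax collected from suppliers, supply shifts: qs = 5(p − 18) − 7.
New equilibrium: buyers pay $66, suppliers receive $48, q = 233. (Wedge: pb − ps = 18.)
Burden on buyers: $10; on suppliers: $8. (They sum to $18.)
The less price-elastic side of the market bears the larger share of a per-unit tax.

Buyers bear $10 per bicycle; suppliers bear $8 per bicycle.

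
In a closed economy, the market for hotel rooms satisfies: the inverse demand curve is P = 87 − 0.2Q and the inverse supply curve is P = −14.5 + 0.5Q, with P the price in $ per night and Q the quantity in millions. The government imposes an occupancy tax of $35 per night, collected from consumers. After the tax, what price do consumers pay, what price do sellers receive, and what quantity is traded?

Consumers pay $68; sellers receive $33; quantity = 95.

Inverting to Q(P) form: Qd = 435 − 5P; Qs = 2P + 29.
Before the tax: set 435 − 5P = 2P + 29 → P* = $58, Q* = 145.
With the tax collected from consumers, demand (in seller-price terms) shifts: Qd = 435 − 5(P + 35).
Solving gives Q = 95 with consumers paying $68 and sellers receiving $33 (the $35 wedge).
The less price-elastic side of the market bears the larger share of a per-unit tax.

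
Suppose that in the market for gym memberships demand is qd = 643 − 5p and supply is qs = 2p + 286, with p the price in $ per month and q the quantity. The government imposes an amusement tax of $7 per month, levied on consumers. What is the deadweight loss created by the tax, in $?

Deadweight loss = $35.

Before the tax: set 643 − 5p = 2p + 286 → p* = $51, q* = 388.
With the tax collected from consumers, demand (in seller-price terms) shifts: qd = 643 − 5(p + 7).
New equilibrium: consumers pay $53, suppliers receive $46, q = 378. (Wedge: pb − ps = 7.)
Quantity falls by |ΔQ| = |388 − 378| = 10.
DWL = ½ · t · |ΔQ| = ½ · 7 · 10 = $35.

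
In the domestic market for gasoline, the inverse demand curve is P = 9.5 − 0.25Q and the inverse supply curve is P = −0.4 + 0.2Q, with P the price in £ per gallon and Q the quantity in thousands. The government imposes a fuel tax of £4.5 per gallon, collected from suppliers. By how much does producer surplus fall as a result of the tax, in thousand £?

Producer surplus falls by £34 thousand.

Rewrite in direct form: Qd = 38 − 4P and Qs = 5P + 2.
Before the tax: set 38 − 4P = 5P + 2 → P* = £4, Q* = 22.
With the tax collected from suppliers, supply shifts: Qs = 5(P − 4.5) + 2.
New equilibrium: buyers pay £6.5, suppliers receive £2, Q = 12. (Wedge: Pb − Ps = 4.5.)
ΔPS is the trapezoid between Q = 12 and Q = 22 of height £2: ½ · (22 + 12) · 2 = £34.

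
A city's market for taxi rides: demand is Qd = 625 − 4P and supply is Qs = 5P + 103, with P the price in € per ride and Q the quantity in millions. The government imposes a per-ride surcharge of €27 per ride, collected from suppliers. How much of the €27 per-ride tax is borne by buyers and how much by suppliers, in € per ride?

Without the tax, 625 − 4P = 5P + 103 gives 9P = 522, so P* = €58 and Q* = 393.
With the tax collected from suppliers, supply shifts: Qs = 5(P − 27) + 103.
Solving gives Q = 333 with buyers paying €73 and suppliers receiving €46 (the €27 wedge).
Burden on buyers: €15; on suppliers: €12. (They sum to €27.)
The less price-elastic side of the market bears the larger share of a per-unit tax.

Buyers bear €15 per ride; suppliers bear €12 per ride.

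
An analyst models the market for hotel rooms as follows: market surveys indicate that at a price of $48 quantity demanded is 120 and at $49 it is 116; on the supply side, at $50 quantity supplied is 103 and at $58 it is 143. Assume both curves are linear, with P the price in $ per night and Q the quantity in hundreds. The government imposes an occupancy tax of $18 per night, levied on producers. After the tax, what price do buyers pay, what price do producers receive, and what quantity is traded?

Demand slope: (116 − 120)/(49 − 48) = -4, so Qd = 312 − 4P.
Supply slope: (143 − 103)/(58 − 50) = 5, so Qs = 5P − 147.
Without the tax, 312 − 4P = 5P − 147 gives 9P = 459, so P* = $51 and Q* = 108.
With the tax collected from producers, supply shifts: Qs = 5(P − 18) − 147.
Solving gives Q = 68 with buyers paying $61 and producers receiving $43 (the $18 wedge).

Buyers pay $61; producers receive $43; quantity = 68.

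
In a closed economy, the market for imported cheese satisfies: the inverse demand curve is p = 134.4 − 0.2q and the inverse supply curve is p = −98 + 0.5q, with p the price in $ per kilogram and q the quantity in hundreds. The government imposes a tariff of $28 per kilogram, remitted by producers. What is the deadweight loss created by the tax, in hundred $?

Deadweight loss = $560 hundred.

Inverting to q(p) form: qd = 672 − 5p; qs = 2p + 196.
Before the tax: set 672 − 5p = 2p + 196 → p* = $68, q* = 332.
With the tax collected from producers, supply shifts: qs = 2(p − 28) + 196.
Solving gives q = 292 with consumers paying $76 and producers receiving $48 (the $28 wedge).
Quantity falls by |ΔQ| = |332 − 292| = 40.
DWL = ½ · t · |ΔQ| = ½ · 28 · 40 = $560.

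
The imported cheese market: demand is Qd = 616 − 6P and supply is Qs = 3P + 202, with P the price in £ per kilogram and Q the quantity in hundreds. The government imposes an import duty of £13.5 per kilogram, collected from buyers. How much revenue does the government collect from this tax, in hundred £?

Tax revenue = £4225.5 hundred.

Before the tax: set 616 − 6P = 3P + 202 → P* = £46, Q* = 340.
With the tax collected from buyers, demand (in seller-price terms) shifts: Qd = 616 − 6(P + 13.5).
New equilibrium: buyers pay £50.5, sellers receive £37, Q = 313. (Wedge: Pb − Ps = 13.5.)
Revenue = t · Q = 13.5 · 313 = £4225.5.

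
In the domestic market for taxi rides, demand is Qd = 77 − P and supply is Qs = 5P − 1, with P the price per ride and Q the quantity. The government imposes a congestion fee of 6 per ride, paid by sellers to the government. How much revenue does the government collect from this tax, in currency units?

Before the tax: set 77 − P = 5P − 1 → P* = 13, Q* = 64.
With the tax collected from sellers, supply shifts: Qs = 5(P − 6) − 1.
Solving gives Q = 59 with consumers paying 18 and sellers receiving 12 (the 6 wedge).
Revenue = t · Q = 6 · 59 = 354.

Tax revenue = 354.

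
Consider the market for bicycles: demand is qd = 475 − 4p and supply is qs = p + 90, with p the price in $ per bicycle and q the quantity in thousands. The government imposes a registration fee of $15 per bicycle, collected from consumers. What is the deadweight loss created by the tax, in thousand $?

Before the tax: set 475 − 4p = p + 90 → p* = $77, q* = 167.
With the tax collected from consumers, demand (in seller-price terms) shifts: qd = 475 − 4(p + 15).
Solving gives q = 155 with consumers paying $80 and producers receiving $65 (the $15 wedge).
Quantity falls by |ΔQ| = |167 − 155| = 12.
DWL = ½ · t · |ΔQ| = ½ · 15 · 12 = $90.

Deadweight loss = $90 thousand.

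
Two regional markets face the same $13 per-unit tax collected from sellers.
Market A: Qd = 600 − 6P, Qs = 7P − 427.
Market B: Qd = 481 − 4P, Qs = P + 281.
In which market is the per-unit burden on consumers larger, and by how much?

Market A, by $4.4.

Market A: pre-tax P* = $79, Q* = 126; post-tax Q = 84; per-unit burden on consumers = $7.
Market B: pre-tax P* = $40, Q* = 321; post-tax Q = 310.6; per-unit burden on consumers = $2.6.
Difference: $7 vs $2.6 → market A is larger by $4.4.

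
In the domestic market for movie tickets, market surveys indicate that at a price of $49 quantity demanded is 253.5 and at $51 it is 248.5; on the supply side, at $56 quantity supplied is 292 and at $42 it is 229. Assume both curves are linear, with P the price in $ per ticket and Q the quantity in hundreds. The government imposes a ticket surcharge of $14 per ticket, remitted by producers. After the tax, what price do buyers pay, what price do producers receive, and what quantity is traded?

Buyers pay $57; producers receive $43; quantity = 233.5.

Demand slope: (248.5 − 253.5)/(51 − 49) = -2.5, so Qd = 376 − 2.5P.
Supply slope: (229 − 292)/(42 − 56) = 4.5, so Qs = 4.5P + 40.
Before the tax: set 376 − 2.5P = 4.5P + 40 → P* = $48, Q* = 256.
With the tax collected from producers, supply shifts: Qs = 4.5(P − 14) + 40.
Solving gives Q = 233.5 with buyers paying $57 and producers receiving $43 (the $14 wedge).
The less price-elastic side of the market bears the larger share of a per-unit tax.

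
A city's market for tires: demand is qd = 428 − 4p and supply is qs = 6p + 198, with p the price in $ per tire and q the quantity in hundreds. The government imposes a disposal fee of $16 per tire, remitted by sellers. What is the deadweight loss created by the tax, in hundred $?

Before the tax: set 428 − 4p = 6p + 198 → p* = $23, q* = 336.
With the tax collected from sellers, supply shifts: qs = 6(p − 16) + 198.
New equilibrium: consumers pay $32.6, sellers receive $16.6, q = 297.6. (Wedge: pb − ps = 16.)
Quantity falls by |ΔQ| = |336 − 297.6| = 38.4.
DWL = ½ · t · |ΔQ| = ½ · 16 · 38.4 = $307.2.

Deadweight loss = $307.2 hundred.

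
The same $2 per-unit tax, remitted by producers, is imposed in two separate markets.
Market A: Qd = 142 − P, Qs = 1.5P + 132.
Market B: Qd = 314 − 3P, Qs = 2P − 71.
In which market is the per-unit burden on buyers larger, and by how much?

Market A, by $0.4.

Market A: pre-tax P* = $4, Q* = 138; post-tax Q = 136.8; per-unit burden on buyers = $1.2.
Market B: pre-tax P* = $77, Q* = 83; post-tax Q = 80.6; per-unit burden on buyers = $0.8.
Difference: $1.2 vs $0.8 → market A is larger by $0.4.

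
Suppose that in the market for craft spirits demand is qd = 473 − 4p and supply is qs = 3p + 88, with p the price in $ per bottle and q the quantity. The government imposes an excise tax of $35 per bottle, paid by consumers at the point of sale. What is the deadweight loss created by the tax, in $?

Without the tax, 473 − 4p = 3p + 88 gives 7p = 385, so p* = $55 and q* = 253.
With the tax collected from consumers, demand (in seller-price terms) shifts: qd = 473 − 4(p + 35).
New equilibrium: consumers pay $70, suppliers receive $35, q = 193. (Wedge: pb − ps = 35.)
Quantity falls by |ΔQ| = |253 − 193| = 60.
DWL = ½ · t · |ΔQ| = ½ · 35 · 60 = $1050.

Deadweight loss = $1050.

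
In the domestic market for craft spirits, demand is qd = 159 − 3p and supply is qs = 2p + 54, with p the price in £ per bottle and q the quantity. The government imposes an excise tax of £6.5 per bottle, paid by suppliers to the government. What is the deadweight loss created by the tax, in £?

Without the tax, 159 − 3p = 2p + 54 gives 5p = 105, so p* = £21 and q* = 96.
With the tax collected from suppliers, supply shifts: qs = 2(p − 6.5) + 54.
New equilibrium: buyers pay £23.6, suppliers receive £17.1, q = 88.2. (Wedge: pb − ps = 6.5.)
Quantity falls by |ΔQ| = |96 − 88.2| = 7.8.
DWL = ½ · t · |ΔQ| = ½ · 6.5 · 7.8 = £25.35.

Deadweight loss = £25.35.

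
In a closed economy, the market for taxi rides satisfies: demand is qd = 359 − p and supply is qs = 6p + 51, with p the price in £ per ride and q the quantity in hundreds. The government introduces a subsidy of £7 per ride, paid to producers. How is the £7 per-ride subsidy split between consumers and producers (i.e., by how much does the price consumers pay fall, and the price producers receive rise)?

Consumers gain £6 per ride; producers gain £1 per ride.

Before the subsidy: set 359 − p = 6p + 51 → p* = £44, q* = 315.
With a per-unit subsidy paid to producers, each receives p + 7 per unit sold, so supply becomes qs = 6(p + 7) + 51.
New equilibrium: consumers pay £38, producers receive £45, q = 321. (Wedge: pb − ps = −7.)
Gain to consumers: £6; to producers: £1. (They sum to £7.)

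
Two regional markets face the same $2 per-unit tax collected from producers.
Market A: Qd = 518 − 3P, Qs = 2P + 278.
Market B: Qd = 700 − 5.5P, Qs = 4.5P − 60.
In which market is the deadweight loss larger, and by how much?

Market B, by $2.55.

Market A: pre-tax P* = $48, Q* = 374; post-tax Q = 371.6; deadweight loss = $2.4.
Market B: pre-tax P* = $76, Q* = 282; post-tax Q = 277.05; deadweight loss = $4.95.
Difference: $2.4 vs $4.95 → market B is larger by $2.55.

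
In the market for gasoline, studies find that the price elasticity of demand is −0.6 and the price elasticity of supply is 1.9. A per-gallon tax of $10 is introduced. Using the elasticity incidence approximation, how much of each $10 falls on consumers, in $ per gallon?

Incidence ratio: consumers' share ≈ εs / (εs + |εd|) = 1.9 / (1.9 + 0.6) = 0.76.
So consumers bear ≈ 0.76 × $10 = $7.6; sellers bear $2.4.

Consumers bear ≈ $7.6 per gallon.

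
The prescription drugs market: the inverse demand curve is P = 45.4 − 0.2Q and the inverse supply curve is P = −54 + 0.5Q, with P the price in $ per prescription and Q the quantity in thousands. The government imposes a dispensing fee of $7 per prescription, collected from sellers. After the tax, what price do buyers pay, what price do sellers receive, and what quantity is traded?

Inverting to Q(P) form: Qd = 227 − 5P; Qs = 2P + 108.
Without the tax, 227 − 5P = 2P + 108 gives 7P = 119, so P* = $17 and Q* = 142.
With the tax collected from sellers, supply shifts: Qs = 2(P − 7) + 108.
New equilibrium: buyers pay $19, sellers receive $12, Q = 132. (Wedge: Pb − Ps = 7.)

Buyers pay $19; sellers receive $12; quantity = 132.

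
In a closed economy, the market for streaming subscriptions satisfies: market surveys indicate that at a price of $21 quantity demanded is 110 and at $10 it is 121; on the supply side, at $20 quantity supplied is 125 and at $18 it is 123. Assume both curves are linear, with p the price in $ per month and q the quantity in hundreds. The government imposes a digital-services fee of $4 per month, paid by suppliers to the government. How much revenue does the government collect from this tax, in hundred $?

Tax revenue = $464 hundred.

Demand slope: (121 − 110)/(10 − 21) = -1, so qd = 131 − p.
Supply slope: (123 − 125)/(18 − 20) = 1, so qs = p + 105.
Without the tax, 131 − p = p + 105 gives 2p = 26, so p* = $13 and q* = 118.
With the tax collected from suppliers, supply shifts: qs = (p − 4) + 105.
New equilibrium: buyers pay $15, suppliers receive $11, q = 116. (Wedge: pb − ps = 4.)
Revenue = t · Q = 4 · 116 = $464.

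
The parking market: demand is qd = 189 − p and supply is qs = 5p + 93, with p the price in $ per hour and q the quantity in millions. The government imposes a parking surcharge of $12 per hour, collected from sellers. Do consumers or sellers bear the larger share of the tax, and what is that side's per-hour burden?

Before the tax: set 189 − p = 5p + 93 → p* = $16, q* = 173.
With the tax collected from sellers, supply shifts: qs = 5(p − 12) + 93.
New equilibrium: consumers pay $26, sellers receive $14, q = 163. (Wedge: pb − ps = 12.)
Per-hour burden: consumers $10, sellers $2.
Consumers take the larger share because demand is less price-elastic here (demand slope 1 vs supply slope 5).
The less price-elastic side of the market bears the larger share of a per-unit tax.

Consumers bear the larger share: $10 per hour.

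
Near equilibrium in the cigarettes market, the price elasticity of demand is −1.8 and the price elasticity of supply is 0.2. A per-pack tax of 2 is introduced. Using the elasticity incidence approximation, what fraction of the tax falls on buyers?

Incidence ratio: buyers' share ≈ εs / (εs + |εd|) = 0.2 / (0.2 + 1.8) = 0.1.
Supply is the less elastic side, so buyers bear the smaller share.

Buyers' share ≈ 0.1.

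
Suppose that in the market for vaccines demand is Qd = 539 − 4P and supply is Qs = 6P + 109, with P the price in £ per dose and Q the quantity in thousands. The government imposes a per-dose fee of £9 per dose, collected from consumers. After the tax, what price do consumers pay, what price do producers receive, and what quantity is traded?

Consumers pay £48.4; producers receive £39.4; quantity = 345.4.

Before the tax: set 539 − 4P = 6P + 109 → P* = £43, Q* = 367.
With the tax collected from consumers, demand (in seller-price terms) shifts: Qd = 539 − 4(P + 9).
New equilibrium: consumers pay £48.4, producers receive £39.4, Q = 345.4. (Wedge: Pb − Ps = 9.)
The less price-elastic side of the market bears the larger share of a per-unit tax.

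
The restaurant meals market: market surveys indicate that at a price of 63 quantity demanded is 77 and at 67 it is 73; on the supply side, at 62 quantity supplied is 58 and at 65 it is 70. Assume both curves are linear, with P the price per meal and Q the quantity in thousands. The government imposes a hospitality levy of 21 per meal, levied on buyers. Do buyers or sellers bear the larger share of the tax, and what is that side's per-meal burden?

Demand slope: (73 − 77)/(67 − 63) = -1, so Qd = 140 − P.
Supply slope: (70 − 58)/(65 − 62) = 4, so Qs = 4P − 190.
Without the tax, 140 − P = 4P − 190 gives 5P = 330, so P* = 66 and Q* = 74.
With the tax collected from buyers, demand (in seller-price terms) shifts: Qd = 140 − (P + 21).
Solving gives Q = 57.2 with buyers paying 82.8 and sellers receiving 61.8 (the 21 wedge).
Per-meal burden: buyers 16.8, sellers 4.2.
Buyers take the larger share because demand is less price-elastic here (demand slope 1 vs supply slope 4).
The less price-elastic side of the market bears the larger share of a per-unit tax.

Buyers bear the larger share: 16.8 per meal.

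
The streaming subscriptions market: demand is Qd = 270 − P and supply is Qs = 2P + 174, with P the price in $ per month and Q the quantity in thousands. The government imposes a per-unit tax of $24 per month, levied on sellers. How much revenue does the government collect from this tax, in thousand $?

Tax revenue = $5328 thousand.

Without the tax, 270 − P = 2P + 174 gives 3P = 96, so P* = $32 and Q* = 238.
With the tax collected from sellers, supply shifts: Qs = 2(P − 24) + 174.
Solving gives Q = 222 with consumers paying $48 and sellers receiving $24 (the $24 wedge).
Revenue = t · Q = 24 · 222 = $5328.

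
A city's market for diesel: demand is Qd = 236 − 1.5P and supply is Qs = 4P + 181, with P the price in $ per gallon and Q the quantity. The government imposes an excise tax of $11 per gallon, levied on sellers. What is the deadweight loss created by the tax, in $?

Without the tax, 236 − 1.5P = 4P + 181 gives 5.5P = 55, so P* = $10 and Q* = 221.
With the tax collected from sellers, supply shifts: Qs = 4(P − 11) + 181.
New equilibrium: buyers pay $18, sellers receive $7, Q = 209. (Wedge: Pb − Ps = 11.)
Quantity falls by |ΔQ| = |221 − 209| = 12.
DWL = ½ · t · |ΔQ| = ½ · 11 · 12 = $66.

Deadweight loss = $66.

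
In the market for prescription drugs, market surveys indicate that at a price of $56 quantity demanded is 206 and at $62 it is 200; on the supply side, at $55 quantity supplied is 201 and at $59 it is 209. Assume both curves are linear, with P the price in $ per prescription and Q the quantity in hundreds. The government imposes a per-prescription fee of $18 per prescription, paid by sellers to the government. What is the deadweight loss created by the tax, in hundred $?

Demand slope: (200 − 206)/(62 − 56) = -1, so Qd = 262 − P.
Supply slope: (209 − 201)/(59 − 55) = 2, so Qs = 2P + 91.
Without the tax, 262 − P = 2P + 91 gives 3P = 171, so P* = $57 and Q* = 205.
With the tax collected from sellers, supply shifts: Qs = 2(P − 18) + 91.
New equilibrium: buyers pay $69, sellers receive $51, Q = 193. (Wedge: Pb − Ps = 18.)
Quantity falls by |ΔQ| = |205 − 193| = 12.
DWL = ½ · t · |ΔQ| = ½ · 18 · 12 = $108.

Deadweight loss = $108 hundred.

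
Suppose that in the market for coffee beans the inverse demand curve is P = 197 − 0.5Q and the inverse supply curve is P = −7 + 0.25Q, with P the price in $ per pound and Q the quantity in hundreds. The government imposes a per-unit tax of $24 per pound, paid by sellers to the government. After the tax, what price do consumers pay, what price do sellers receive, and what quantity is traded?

Rewrite in direct form: Qd = 394 − 2P and Qs = 4P + 28.
Without the tax, 394 − 2P = 4P + 28 gives 6P = 366, so P* = $61 and Q* = 272.
With the tax collected from sellers, supply shifts: Qs = 4(P − 24) + 28.
New equilibrium: consumers pay $77, sellers receive $53, Q = 240. (Wedge: Pb − Ps = 24.)

Consumers pay $77; sellers receive $53; quantity = 240.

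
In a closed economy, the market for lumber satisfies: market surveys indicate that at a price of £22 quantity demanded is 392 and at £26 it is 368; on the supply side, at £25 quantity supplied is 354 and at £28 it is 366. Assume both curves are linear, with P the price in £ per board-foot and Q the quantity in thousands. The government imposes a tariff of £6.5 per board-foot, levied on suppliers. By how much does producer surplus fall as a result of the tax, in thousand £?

Producer surplus falls by £1381.38 thousand.

Demand slope: (368 − 392)/(26 − 22) = -6, so Qd = 524 − 6P.
Supply slope: (366 − 354)/(28 − 25) = 4, so Qs = 4P + 254.
Without the tax, 524 − 6P = 4P + 254 gives 10P = 270, so P* = £27 and Q* = 362.
With the tax collected from suppliers, supply shifts: Qs = 4(P − 6.5) + 254.
Solving gives Q = 346.4 with buyers paying £29.6 and suppliers receiving £23.1 (the £6.5 wedge).
ΔPS is the trapezoid between Q = 346.4 and Q = 362 of height £3.9: ½ · (362 + 346.4) · 3.9 = £1381.38.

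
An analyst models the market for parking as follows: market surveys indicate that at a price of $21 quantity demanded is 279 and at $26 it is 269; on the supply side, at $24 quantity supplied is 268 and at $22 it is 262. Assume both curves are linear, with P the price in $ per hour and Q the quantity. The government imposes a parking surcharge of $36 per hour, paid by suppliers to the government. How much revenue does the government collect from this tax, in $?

Demand slope: (269 − 279)/(26 − 21) = -2, so Qd = 321 − 2P.
Supply slope: (262 − 268)/(22 − 24) = 3, so Qs = 3P + 196.
Before the tax: set 321 − 2P = 3P + 196 → P* = $25, Q* = 271.
With the tax collected from suppliers, supply shifts: Qs = 3(P − 36) + 196.
Solving gives Q = 227.8 with consumers paying $46.6 and suppliers receiving $10.6 (the $36 wedge).
Revenue = t · Q = 36 · 227.8 = $8200.8.

Tax revenue = $8200.8.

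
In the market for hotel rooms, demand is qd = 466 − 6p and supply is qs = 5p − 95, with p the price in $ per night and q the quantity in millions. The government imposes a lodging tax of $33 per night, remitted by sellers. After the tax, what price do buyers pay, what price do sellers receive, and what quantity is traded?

Without the tax, 466 − 6p = 5p − 95 gives 11p = 561, so p* = $51 and q* = 160.
With the tax collected from sellers, supply shifts: qs = 5(p − 33) − 95.
New equilibrium: buyers pay $66, sellers receive $33, q = 70. (Wedge: pb − ps = 33.)

Buyers pay $66; sellers receive $33; quantity = 70.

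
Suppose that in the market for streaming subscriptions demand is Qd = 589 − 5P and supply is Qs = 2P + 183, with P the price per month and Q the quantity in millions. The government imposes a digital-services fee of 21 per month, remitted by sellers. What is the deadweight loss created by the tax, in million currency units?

Before the tax: set 589 − 5P = 2P + 183 → P* = 58, Q* = 299.
With the tax collected from sellers, supply shifts: Qs = 2(P − 21) + 183.
New equilibrium: buyers pay 64, sellers receive 43, Q = 269. (Wedge: Pb − Ps = 21.)
Quantity falls by |ΔQ| = |299 − 269| = 30.
DWL = ½ · t · |ΔQ| = ½ · 21 · 30 = 315.

Deadweight loss = 315 million.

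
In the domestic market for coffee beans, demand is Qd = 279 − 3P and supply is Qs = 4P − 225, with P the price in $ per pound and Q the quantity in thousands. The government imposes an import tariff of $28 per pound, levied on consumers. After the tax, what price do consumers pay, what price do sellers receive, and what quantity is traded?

Consumers pay $88; sellers receive $60; quantity = 15.

Without the tax, 279 − 3P = 4P − 225 gives 7P = 504, so P* = $72 and Q* = 63.
With the tax collected from consumers, demand (in seller-price terms) shifts: Qd = 279 − 3(P + 28).
Solving gives Q = 15 with consumers paying $88 and sellers receiving $60 (the $28 wedge).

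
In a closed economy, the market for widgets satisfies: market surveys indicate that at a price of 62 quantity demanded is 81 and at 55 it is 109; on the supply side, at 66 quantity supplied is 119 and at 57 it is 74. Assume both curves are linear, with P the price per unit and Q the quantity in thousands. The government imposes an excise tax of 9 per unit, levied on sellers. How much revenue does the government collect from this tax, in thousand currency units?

Demand slope: (109 − 81)/(55 − 62) = -4, so Qd = 329 − 4P.
Supply slope: (74 − 119)/(57 − 66) = 5, so Qs = 5P − 211.
Before the tax: set 329 − 4P = 5P − 211 → P* = 60, Q* = 89.
With the tax collected from sellers, supply shifts: Qs = 5(P − 9) − 211.
Solving gives Q = 69 with consumers paying 65 and sellers receiving 56 (the 9 wedge).
Revenue = t · Q = 9 · 69 = 621.

Tax revenue = 621 thousand.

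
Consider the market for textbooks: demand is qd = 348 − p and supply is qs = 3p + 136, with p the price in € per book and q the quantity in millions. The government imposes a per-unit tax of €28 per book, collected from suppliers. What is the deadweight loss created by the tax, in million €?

Deadweight loss = €294 million.

Before the tax: set 348 − p = 3p + 136 → p* = €53, q* = 295.
With the tax collected from suppliers, supply shifts: qs = 3(p − 28) + 136.
Solving gives q = 274 with consumers paying €74 and suppliers receiving €46 (the €28 wedge).
Quantity falls by |ΔQ| = |295 − 274| = 21.
DWL = ½ · t · |ΔQ| = ½ · 28 · 21 = €294.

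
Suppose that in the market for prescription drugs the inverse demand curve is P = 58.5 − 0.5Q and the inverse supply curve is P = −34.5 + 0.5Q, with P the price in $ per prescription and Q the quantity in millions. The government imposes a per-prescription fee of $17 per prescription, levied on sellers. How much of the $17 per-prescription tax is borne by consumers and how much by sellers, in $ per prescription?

Consumers bear $8.5 per prescription; sellers bear $8.5 per prescription.

Inverting to Q(P) form: Qd = 117 − 2P; Qs = 2P + 69.
Before the tax: set 117 − 2P = 2P + 69 → P* = $12, Q* = 93.
With the tax collected from sellers, supply shifts: Qs = 2(P − 17) + 69.
Solving gives Q = 76 with consumers paying $20.5 and sellers receiving $3.5 (the $17 wedge).
Burden on consumers: $8.5; on sellers: $8.5. (They sum to $17.)
The less price-elastic side of the market bears the larger share of a per-unit tax.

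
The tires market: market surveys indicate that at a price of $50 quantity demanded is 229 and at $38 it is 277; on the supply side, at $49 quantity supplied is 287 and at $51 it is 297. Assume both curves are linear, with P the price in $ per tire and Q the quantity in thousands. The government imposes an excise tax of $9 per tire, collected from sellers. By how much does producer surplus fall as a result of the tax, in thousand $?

Demand slope: (277 − 229)/(38 − 50) = -4, so Qd = 429 − 4P.
Supply slope: (297 − 287)/(51 − 49) = 5, so Qs = 5P + 42.
Before the tax: set 429 − 4P = 5P + 42 → P* = $43, Q* = 257.
With the tax collected from sellers, supply shifts: Qs = 5(P − 9) + 42.
New equilibrium: buyers pay $48, sellers receive $39, Q = 237. (Wedge: Pb − Ps = 9.)
ΔPS is the trapezoid between Q = 237 and Q = 257 of height $4: ½ · (257 + 237) · 4 = $988.

Producer surplus falls by $988 thousand.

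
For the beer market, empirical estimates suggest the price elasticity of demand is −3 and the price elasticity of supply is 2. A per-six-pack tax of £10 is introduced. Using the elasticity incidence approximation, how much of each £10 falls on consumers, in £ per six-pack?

Incidence ratio: consumers' share ≈ εs / (εs + |εd|) = 2 / (2 + 3) = 0.4.
So consumers bear ≈ 0.4 × £10 = £4; producers bear £6.

Consumers bear ≈ £4 per six-pack.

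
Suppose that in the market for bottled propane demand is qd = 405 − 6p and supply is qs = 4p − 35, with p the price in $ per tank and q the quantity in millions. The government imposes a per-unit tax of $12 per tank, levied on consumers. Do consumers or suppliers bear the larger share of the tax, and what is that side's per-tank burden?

Suppliers bear the larger share: $7.2 per tank.

Without the tax, 405 − 6p = 4p − 35 gives 10p = 440, so p* = $44 and q* = 141.
With the tax collected from consumers, demand (in seller-price terms) shifts: qd = 405 − 6(p + 12).
New equilibrium: consumers pay $48.8, suppliers receive $36.8, q = 112.2. (Wedge: pb − ps = 12.)
Per-tank burden: consumers $4.8, suppliers $7.2.
Suppliers take the larger share because supply is less price-elastic here (demand slope 6 vs supply slope 4).
The less price-elastic side of the market bears the larger share of a per-unit tax.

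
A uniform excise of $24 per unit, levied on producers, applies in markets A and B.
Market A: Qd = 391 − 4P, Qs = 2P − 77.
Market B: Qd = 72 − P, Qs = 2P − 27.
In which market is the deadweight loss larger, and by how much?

Market A, by $192.

Market A: pre-tax P* = $78, Q* = 79; post-tax Q = 47; deadweight loss = $384.
Market B: pre-tax P* = $33, Q* = 39; post-tax Q = 23; deadweight loss = $192.
Difference: $384 vs $192 → market A is larger by $192.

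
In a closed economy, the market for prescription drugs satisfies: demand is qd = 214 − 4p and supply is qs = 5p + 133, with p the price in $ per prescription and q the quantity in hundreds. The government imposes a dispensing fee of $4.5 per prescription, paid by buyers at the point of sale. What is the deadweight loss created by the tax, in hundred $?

Before the tax: set 214 − 4p = 5p + 133 → p* = $9, q* = 178.
With the tax collected from buyers, demand (in seller-price terms) shifts: qd = 214 − 4(p + 4.5).
New equilibrium: buyers pay $11.5, producers receive $7, q = 168. (Wedge: pb − ps = 4.5.)
Quantity falls by |ΔQ| = |178 − 168| = 10.
DWL = ½ · t · |ΔQ| = ½ · 4.5 · 10 = $22.5.

Deadweight loss = $22.5 hundred.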